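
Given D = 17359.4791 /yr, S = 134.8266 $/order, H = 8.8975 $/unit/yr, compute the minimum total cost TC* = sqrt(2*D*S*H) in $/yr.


2*D*S*H = 41649545.3001
TC* = sqrt(41649545.3001) = 6453.6459

6453.6459 $/yr


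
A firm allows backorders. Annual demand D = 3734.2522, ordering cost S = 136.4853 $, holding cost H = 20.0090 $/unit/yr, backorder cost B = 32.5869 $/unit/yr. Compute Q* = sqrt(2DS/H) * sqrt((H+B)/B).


sqrt(2DS/H) = 225.7081
sqrt((H+B)/B) = 1.2704
Q* = 225.7081 * 1.2704 = 286.7487

286.7487 units


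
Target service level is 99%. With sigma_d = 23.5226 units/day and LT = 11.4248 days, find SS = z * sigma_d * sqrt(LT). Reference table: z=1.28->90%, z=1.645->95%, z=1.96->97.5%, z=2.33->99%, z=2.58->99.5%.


From the table, SL = 99% corresponds to z = 2.33
sqrt(LT) = sqrt(11.4248) = 3.3801
SS = 2.33 * 23.5226 * 3.3801 = 185.2531

185.2531 units


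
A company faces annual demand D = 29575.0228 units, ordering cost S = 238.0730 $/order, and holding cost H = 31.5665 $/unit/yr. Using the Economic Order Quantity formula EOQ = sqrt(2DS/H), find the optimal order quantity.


2*D*S = 2 * 29575.0228 * 238.0730 = 14082028.8061
2*D*S/H = 446106.7526
EOQ = sqrt(446106.7526) = 667.9122

667.9122 units


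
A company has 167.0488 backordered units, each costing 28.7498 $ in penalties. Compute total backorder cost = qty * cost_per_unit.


Total = 167.0488 * 28.7498 = 4802.6196

4802.6196 $


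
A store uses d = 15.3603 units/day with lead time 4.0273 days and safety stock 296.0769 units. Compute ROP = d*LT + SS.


d*LT = 15.3603 * 4.0273 = 61.8605
ROP = 61.8605 + 296.0769 = 357.9374

357.9374 units


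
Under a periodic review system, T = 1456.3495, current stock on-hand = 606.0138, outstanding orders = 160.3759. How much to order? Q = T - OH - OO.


Inventory position = OH + OO = 606.0138 + 160.3759 = 766.3897
Q = 1456.3495 - 766.3897 = 689.9598

689.9598 units


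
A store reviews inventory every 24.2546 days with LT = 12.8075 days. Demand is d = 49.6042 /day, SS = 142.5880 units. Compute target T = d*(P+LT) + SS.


P + LT = 37.0621
d*(P+LT) = 49.6042 * 37.0621 = 1838.4358
T = 1838.4358 + 142.5880 = 1981.0238

1981.0238 units


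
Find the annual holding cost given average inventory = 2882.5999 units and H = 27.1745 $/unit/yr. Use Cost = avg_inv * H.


Cost = 2882.5999 * 27.1745 = 78333.2110

78333.2110 $/yr


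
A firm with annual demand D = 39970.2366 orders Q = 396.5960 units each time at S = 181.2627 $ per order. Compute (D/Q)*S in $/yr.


Number of orders = D/Q = 100.7833
Cost = 100.7833 * 181.2627 = 18268.2453

18268.2453 $/yr


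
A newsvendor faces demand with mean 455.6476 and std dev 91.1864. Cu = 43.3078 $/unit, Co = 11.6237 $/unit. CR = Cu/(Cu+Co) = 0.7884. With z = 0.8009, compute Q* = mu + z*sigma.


CR = Cu/(Cu+Co) = 43.3078/(43.3078+11.6237) = 0.7884
z = 0.8009
Q* = 455.6476 + 0.8009 * 91.1864 = 528.6788

528.6788 units


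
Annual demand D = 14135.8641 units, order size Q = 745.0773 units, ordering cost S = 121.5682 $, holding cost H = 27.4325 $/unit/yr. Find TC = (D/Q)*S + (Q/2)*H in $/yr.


Ordering cost = D*S/Q = 2306.4339
Holding cost = Q*H/2 = 10219.6665
TC = 2306.4339 + 10219.6665 = 12526.1004

12526.1004 $/yr


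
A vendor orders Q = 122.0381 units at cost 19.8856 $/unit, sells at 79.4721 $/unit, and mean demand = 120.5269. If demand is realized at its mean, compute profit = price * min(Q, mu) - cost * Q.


Sales at mu = min(122.0381, 120.5269) = 120.5269
Revenue = 79.4721 * 120.5269 = 9578.5258
Total cost = 19.8856 * 122.0381 = 2426.8008
Profit = 9578.5258 - 2426.8008 = 7151.7250

7151.7250 $


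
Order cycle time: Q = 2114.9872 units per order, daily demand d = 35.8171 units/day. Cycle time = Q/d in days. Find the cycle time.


Cycle = 2114.9872 / 35.8171 = 59.0496

59.0496 days


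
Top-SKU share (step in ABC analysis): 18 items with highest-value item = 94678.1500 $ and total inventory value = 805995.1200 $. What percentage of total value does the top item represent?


Top item = 94678.1500
Total = 805995.1200
Percentage = 94678.1500 / 805995.1200 * 100 = 11.7467

11.7467%


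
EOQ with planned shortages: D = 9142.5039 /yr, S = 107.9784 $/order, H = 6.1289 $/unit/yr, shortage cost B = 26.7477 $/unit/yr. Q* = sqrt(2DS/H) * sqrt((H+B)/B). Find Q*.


sqrt(2DS/H) = 567.5770
sqrt((H+B)/B) = 1.1087
Q* = 567.5770 * 1.1087 = 629.2525

629.2525 units


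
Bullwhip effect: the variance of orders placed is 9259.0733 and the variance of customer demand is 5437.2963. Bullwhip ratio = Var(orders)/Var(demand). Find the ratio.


BW = 9259.0733 / 5437.2963 = 1.7029

1.7029


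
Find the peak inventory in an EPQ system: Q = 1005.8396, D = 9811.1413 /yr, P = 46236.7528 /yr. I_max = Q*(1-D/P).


D/P = 0.2122
1 - D/P = 0.7878
I_max = 1005.8396 * 0.7878 = 792.4069

792.4069 units


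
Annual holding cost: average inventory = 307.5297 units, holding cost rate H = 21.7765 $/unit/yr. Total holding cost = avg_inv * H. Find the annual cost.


Cost = 307.5297 * 21.7765 = 6696.9205

6696.9205 $/yr


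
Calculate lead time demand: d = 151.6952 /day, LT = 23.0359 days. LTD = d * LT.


LTD = 151.6952 * 23.0359 = 3494.4355

3494.4355 units


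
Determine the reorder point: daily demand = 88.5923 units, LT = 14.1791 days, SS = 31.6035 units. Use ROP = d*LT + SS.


d*LT = 88.5923 * 14.1791 = 1256.1591
ROP = 1256.1591 + 31.6035 = 1287.7626

1287.7626 units


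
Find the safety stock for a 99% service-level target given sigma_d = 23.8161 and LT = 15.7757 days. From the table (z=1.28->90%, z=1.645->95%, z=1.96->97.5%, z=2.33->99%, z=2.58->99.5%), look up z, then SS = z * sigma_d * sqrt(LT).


From the table, SL = 99% corresponds to z = 2.33
sqrt(LT) = sqrt(15.7757) = 3.9719
SS = 2.33 * 23.8161 * 3.9719 = 220.4047

220.4047 units


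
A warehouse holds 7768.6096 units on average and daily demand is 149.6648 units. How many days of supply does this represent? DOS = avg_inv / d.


DOS = 7768.6096 / 149.6648 = 51.9067

51.9067 days


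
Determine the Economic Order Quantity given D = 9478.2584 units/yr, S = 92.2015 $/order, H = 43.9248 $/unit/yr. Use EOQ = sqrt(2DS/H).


2*D*S = 2 * 9478.2584 * 92.2015 = 1747819.2837
2*D*S/H = 39791.1723
EOQ = sqrt(39791.1723) = 199.4772

199.4772 units


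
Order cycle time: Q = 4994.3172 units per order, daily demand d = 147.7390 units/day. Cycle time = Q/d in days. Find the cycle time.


Cycle = 4994.3172 / 147.7390 = 33.8050

33.8050 days


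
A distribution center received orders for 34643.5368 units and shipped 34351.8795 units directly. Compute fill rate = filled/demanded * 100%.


FR = 34351.8795 / 34643.5368 * 100 = 99.1581

99.1581%


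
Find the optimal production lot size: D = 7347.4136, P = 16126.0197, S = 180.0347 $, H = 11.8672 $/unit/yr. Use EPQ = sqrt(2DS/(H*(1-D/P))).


1 - D/P = 1 - 0.4556 = 0.5444
H*(1-D/P) = 6.4602
2DS = 2645578.8065
EPQ = sqrt(409519.0082) = 639.9367

639.9367 units


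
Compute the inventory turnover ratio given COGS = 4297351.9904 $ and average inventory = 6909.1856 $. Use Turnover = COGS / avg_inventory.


Turnover = 4297351.9904 / 6909.1856 = 621.9766

621.9766


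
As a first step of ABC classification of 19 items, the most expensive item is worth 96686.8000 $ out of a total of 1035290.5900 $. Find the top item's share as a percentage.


Top item = 96686.8000
Total = 1035290.5900
Percentage = 96686.8000 / 1035290.5900 * 100 = 9.3391

9.3391%


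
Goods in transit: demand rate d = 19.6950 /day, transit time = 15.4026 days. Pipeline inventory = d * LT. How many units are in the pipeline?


Pipeline = 19.6950 * 15.4026 = 303.3542

303.3542 units


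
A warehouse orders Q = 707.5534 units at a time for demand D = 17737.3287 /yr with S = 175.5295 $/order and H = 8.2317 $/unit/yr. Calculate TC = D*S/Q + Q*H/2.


Ordering cost = D*S/Q = 4400.2678
Holding cost = Q*H/2 = 2912.1837
TC = 4400.2678 + 2912.1837 = 7312.4515

7312.4515 $/yr


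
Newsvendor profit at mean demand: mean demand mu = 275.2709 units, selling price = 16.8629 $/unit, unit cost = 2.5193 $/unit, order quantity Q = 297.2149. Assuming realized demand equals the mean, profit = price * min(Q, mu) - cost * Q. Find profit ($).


Sales at mu = min(297.2149, 275.2709) = 275.2709
Revenue = 16.8629 * 275.2709 = 4641.8657
Total cost = 2.5193 * 297.2149 = 748.7735
Profit = 4641.8657 - 748.7735 = 3893.0922

3893.0922 $


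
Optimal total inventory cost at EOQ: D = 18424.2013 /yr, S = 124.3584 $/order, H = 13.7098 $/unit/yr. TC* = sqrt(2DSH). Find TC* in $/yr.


2*D*S*H = 62823902.5437
TC* = sqrt(62823902.5437) = 7926.1531

7926.1531 $/yr


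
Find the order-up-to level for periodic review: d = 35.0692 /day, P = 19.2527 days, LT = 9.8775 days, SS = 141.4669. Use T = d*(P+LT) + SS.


P + LT = 29.1302
d*(P+LT) = 35.0692 * 29.1302 = 1021.5728
T = 1021.5728 + 141.4669 = 1163.0397

1163.0397 units


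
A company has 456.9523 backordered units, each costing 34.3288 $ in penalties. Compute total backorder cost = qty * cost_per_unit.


Total = 456.9523 * 34.3288 = 15686.6241

15686.6241 $


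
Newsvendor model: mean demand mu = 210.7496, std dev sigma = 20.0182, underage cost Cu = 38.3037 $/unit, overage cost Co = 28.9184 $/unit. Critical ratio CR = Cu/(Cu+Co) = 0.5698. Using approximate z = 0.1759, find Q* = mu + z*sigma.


CR = Cu/(Cu+Co) = 38.3037/(38.3037+28.9184) = 0.5698
z = 0.1759
Q* = 210.7496 + 0.1759 * 20.0182 = 214.2708

214.2708 units


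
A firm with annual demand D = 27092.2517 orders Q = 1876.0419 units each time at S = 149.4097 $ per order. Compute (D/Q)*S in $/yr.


Number of orders = D/Q = 14.4412
Cost = 14.4412 * 149.4097 = 2157.6518

2157.6518 $/yr


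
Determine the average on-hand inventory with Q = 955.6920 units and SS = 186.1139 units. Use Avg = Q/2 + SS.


Q/2 = 477.8460
Avg = 477.8460 + 186.1139 = 663.9599

663.9599 units


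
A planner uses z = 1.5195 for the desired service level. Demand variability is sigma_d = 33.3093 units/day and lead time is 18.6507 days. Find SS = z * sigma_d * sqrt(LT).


sqrt(LT) = sqrt(18.6507) = 4.3186
SS = 1.5195 * 33.3093 * 4.3186 = 218.5817

218.5817 units


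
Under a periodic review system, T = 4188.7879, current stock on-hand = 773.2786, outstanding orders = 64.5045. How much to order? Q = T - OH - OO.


Inventory position = OH + OO = 773.2786 + 64.5045 = 837.7831
Q = 4188.7879 - 837.7831 = 3351.0048

3351.0048 units


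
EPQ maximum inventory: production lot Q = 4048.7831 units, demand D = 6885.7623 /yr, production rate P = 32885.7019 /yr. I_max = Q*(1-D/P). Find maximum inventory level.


D/P = 0.2094
1 - D/P = 0.7906
I_max = 4048.7831 * 0.7906 = 3201.0299

3201.0299 units


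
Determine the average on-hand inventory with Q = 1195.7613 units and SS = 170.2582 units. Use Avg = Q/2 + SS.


Q/2 = 597.8806
Avg = 597.8806 + 170.2582 = 768.1388

768.1388 units


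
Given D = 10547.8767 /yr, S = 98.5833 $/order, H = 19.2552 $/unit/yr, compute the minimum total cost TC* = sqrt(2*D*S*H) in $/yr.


2*D*S*H = 40044827.3663
TC* = sqrt(40044827.3663) = 6328.0982

6328.0982 $/yr


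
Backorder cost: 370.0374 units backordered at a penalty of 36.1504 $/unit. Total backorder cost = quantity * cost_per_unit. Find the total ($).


Total = 370.0374 * 36.1504 = 13377.0000

13377.0000 $


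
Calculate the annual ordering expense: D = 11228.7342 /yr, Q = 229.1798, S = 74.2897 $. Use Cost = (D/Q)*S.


Number of orders = D/Q = 48.9953
Cost = 48.9953 * 74.2897 = 3639.8465

3639.8465 $/yr


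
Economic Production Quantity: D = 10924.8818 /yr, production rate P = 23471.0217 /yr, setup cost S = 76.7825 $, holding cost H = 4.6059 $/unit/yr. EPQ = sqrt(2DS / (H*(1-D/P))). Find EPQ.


1 - D/P = 1 - 0.4655 = 0.5345
H*(1-D/P) = 2.4620
2DS = 1677679.4736
EPQ = sqrt(681422.3208) = 825.4831

825.4831 units


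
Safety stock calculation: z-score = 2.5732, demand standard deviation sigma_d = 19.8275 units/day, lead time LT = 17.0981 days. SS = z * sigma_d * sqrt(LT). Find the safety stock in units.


sqrt(LT) = sqrt(17.0981) = 4.1350
SS = 2.5732 * 19.8275 * 4.1350 = 210.9674

210.9674 units


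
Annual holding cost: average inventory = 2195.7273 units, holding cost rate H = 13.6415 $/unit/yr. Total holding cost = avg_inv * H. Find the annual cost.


Cost = 2195.7273 * 13.6415 = 29953.0140

29953.0140 $/yr


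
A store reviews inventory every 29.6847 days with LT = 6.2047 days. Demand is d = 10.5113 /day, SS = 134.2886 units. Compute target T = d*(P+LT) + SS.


P + LT = 35.8894
d*(P+LT) = 10.5113 * 35.8894 = 377.2443
T = 377.2443 + 134.2886 = 511.5329

511.5329 units


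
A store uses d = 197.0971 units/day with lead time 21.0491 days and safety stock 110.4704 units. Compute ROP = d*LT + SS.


d*LT = 197.0971 * 21.0491 = 4148.7166
ROP = 4148.7166 + 110.4704 = 4259.1870

4259.1870 units


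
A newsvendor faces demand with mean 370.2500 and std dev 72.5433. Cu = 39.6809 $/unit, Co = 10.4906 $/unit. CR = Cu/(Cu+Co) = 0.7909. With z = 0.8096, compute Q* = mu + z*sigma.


CR = Cu/(Cu+Co) = 39.6809/(39.6809+10.4906) = 0.7909
z = 0.8096
Q* = 370.2500 + 0.8096 * 72.5433 = 428.9811

428.9811 units


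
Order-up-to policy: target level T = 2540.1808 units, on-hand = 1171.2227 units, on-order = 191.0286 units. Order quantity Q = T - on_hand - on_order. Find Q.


Inventory position = OH + OO = 1171.2227 + 191.0286 = 1362.2513
Q = 2540.1808 - 1362.2513 = 1177.9295

1177.9295 units


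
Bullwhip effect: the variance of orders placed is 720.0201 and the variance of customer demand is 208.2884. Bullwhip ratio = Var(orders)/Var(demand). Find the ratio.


BW = 720.0201 / 208.2884 = 3.4568

3.4568


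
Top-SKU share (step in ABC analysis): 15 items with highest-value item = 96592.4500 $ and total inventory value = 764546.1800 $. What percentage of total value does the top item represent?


Top item = 96592.4500
Total = 764546.1800
Percentage = 96592.4500 / 764546.1800 * 100 = 12.6340

12.6340%


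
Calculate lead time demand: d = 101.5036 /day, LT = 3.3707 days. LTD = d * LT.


LTD = 101.5036 * 3.3707 = 342.1382

342.1382 units


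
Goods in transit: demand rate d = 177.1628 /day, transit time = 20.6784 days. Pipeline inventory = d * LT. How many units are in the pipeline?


Pipeline = 177.1628 * 20.6784 = 3663.4432

3663.4432 units


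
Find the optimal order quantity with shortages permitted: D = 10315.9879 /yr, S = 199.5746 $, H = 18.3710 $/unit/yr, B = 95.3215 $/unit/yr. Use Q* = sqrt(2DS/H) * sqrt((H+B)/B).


sqrt(2DS/H) = 473.4309
sqrt((H+B)/B) = 1.0921
Q* = 473.4309 * 1.0921 = 517.0435

517.0435 units


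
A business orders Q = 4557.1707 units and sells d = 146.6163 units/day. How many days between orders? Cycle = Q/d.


Cycle = 4557.1707 / 146.6163 = 31.0823

31.0823 days


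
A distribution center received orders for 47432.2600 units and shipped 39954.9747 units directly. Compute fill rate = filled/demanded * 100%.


FR = 39954.9747 / 47432.2600 * 100 = 84.2359

84.2359%


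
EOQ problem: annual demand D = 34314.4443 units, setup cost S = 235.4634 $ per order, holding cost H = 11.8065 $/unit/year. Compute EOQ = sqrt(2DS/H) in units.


2*D*S = 2 * 34314.4443 * 235.4634 = 16159591.4480
2*D*S/H = 1368702.9558
EOQ = sqrt(1368702.9558) = 1169.9158

1169.9158 units


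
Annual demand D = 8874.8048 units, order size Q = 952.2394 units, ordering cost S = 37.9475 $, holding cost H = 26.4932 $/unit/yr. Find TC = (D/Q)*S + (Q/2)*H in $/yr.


Ordering cost = D*S/Q = 353.6681
Holding cost = Q*H/2 = 12613.9344
TC = 353.6681 + 12613.9344 = 12967.6025

12967.6025 $/yr


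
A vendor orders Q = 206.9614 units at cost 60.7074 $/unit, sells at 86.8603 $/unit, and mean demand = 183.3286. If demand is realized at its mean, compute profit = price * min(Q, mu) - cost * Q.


Sales at mu = min(206.9614, 183.3286) = 183.3286
Revenue = 86.8603 * 183.3286 = 15923.9772
Total cost = 60.7074 * 206.9614 = 12564.0885
Profit = 15923.9772 - 12564.0885 = 3359.8887

3359.8887 $


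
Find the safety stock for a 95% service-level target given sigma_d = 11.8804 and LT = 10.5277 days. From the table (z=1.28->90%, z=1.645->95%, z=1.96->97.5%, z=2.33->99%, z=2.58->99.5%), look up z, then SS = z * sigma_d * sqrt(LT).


From the table, SL = 95% corresponds to z = 1.645
sqrt(LT) = sqrt(10.5277) = 3.2446
SS = 1.645 * 11.8804 * 3.2446 = 63.4109

63.4109 units


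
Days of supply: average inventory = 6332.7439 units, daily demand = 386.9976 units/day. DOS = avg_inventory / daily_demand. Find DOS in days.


DOS = 6332.7439 / 386.9976 = 16.3638

16.3638 days


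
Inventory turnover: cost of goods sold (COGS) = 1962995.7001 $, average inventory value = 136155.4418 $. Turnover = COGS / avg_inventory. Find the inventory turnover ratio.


Turnover = 1962995.7001 / 136155.4418 = 14.4173

14.4173


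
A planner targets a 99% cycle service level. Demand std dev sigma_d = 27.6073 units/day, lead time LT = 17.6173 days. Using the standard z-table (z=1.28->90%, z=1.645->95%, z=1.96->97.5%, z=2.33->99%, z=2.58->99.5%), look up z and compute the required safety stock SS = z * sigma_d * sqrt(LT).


From the table, SL = 99% corresponds to z = 2.33
sqrt(LT) = sqrt(17.6173) = 4.1973
SS = 2.33 * 27.6073 * 4.1973 = 269.9912

269.9912 units


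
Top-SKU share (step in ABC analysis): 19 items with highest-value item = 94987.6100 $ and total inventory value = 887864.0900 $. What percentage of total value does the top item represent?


Top item = 94987.6100
Total = 887864.0900
Percentage = 94987.6100 / 887864.0900 * 100 = 10.6984

10.6984%


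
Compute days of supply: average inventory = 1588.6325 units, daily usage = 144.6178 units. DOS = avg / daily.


DOS = 1588.6325 / 144.6178 = 10.9850

10.9850 days


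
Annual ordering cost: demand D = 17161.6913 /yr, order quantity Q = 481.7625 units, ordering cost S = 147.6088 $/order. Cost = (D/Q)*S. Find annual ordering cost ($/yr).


Number of orders = D/Q = 35.6227
Cost = 35.6227 * 147.6088 = 5258.2272

5258.2272 $/yr


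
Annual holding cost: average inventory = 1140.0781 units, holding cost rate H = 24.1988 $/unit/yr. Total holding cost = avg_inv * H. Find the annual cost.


Cost = 1140.0781 * 24.1988 = 27588.5219

27588.5219 $/yr


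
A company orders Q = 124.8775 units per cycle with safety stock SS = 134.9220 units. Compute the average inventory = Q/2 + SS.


Q/2 = 62.4387
Avg = 62.4387 + 134.9220 = 197.3607

197.3607 units


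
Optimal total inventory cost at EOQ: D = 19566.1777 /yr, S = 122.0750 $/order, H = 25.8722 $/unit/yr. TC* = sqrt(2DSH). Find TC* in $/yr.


2*D*S*H = 123593628.3057
TC* = sqrt(123593628.3057) = 11117.2671

11117.2671 $/yr


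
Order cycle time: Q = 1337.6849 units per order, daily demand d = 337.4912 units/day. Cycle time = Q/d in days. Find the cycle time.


Cycle = 1337.6849 / 337.4912 = 3.9636

3.9636 days


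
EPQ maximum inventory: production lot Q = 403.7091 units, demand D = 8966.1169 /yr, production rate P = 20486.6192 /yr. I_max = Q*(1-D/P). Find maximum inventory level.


D/P = 0.4377
1 - D/P = 0.5623
I_max = 403.7091 * 0.5623 = 227.0229

227.0229 units


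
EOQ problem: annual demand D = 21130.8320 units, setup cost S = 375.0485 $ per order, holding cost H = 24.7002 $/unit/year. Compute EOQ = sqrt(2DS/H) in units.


2*D*S = 2 * 21130.8320 * 375.0485 = 15850173.6907
2*D*S/H = 641702.2409
EOQ = sqrt(641702.2409) = 801.0632

801.0632 units


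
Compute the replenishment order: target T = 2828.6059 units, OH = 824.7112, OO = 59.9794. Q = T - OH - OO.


Inventory position = OH + OO = 824.7112 + 59.9794 = 884.6906
Q = 2828.6059 - 884.6906 = 1943.9153

1943.9153 units


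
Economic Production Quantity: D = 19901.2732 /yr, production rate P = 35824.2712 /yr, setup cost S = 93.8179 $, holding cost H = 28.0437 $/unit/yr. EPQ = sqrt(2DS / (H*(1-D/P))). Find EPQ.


1 - D/P = 1 - 0.5555 = 0.4445
H*(1-D/P) = 12.4647
2DS = 3734191.3179
EPQ = sqrt(299580.6617) = 547.3396

547.3396 units


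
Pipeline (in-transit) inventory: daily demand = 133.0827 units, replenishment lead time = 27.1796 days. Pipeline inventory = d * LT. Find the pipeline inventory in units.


Pipeline = 133.0827 * 27.1796 = 3617.1346

3617.1346 units


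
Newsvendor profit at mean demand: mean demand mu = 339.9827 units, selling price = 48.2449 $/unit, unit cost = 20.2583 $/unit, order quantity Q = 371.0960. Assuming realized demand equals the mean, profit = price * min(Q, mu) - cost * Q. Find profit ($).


Sales at mu = min(371.0960, 339.9827) = 339.9827
Revenue = 48.2449 * 339.9827 = 16402.4314
Total cost = 20.2583 * 371.0960 = 7517.7741
Profit = 16402.4314 - 7517.7741 = 8884.6573

8884.6573 $


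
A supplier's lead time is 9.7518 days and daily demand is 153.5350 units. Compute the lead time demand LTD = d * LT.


LTD = 153.5350 * 9.7518 = 1497.2426

1497.2426 units


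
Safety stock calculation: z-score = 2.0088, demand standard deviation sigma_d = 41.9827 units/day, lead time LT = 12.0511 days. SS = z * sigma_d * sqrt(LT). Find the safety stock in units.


sqrt(LT) = sqrt(12.0511) = 3.4715
SS = 2.0088 * 41.9827 * 3.4715 = 292.7658

292.7658 units


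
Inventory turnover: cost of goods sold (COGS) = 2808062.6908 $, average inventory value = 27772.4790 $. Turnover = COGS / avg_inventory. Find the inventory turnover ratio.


Turnover = 2808062.6908 / 27772.4790 = 101.1095

101.1095


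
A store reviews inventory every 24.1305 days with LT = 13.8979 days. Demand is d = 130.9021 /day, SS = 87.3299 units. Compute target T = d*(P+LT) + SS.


P + LT = 38.0284
d*(P+LT) = 130.9021 * 38.0284 = 4977.9974
T = 4977.9974 + 87.3299 = 5065.3273

5065.3273 units


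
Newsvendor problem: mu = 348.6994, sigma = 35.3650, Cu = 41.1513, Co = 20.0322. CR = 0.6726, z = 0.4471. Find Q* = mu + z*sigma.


CR = Cu/(Cu+Co) = 41.1513/(41.1513+20.0322) = 0.6726
z = 0.4471
Q* = 348.6994 + 0.4471 * 35.3650 = 364.5111

364.5111 units


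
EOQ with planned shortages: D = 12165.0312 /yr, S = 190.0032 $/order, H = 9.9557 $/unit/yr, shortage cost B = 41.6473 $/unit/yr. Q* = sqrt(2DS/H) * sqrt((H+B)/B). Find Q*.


sqrt(2DS/H) = 681.4220
sqrt((H+B)/B) = 1.1131
Q* = 681.4220 * 1.1131 = 758.5081

758.5081 units


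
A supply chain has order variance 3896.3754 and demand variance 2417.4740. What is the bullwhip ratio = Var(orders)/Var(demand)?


BW = 3896.3754 / 2417.4740 = 1.6118

1.6118


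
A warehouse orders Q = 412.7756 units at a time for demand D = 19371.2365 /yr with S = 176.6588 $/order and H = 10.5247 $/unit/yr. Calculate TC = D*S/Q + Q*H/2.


Ordering cost = D*S/Q = 8290.4595
Holding cost = Q*H/2 = 2172.1697
TC = 8290.4595 + 2172.1697 = 10462.6292

10462.6292 $/yr


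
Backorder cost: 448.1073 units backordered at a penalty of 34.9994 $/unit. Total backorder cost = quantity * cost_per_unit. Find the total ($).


Total = 448.1073 * 34.9994 = 15683.4866

15683.4866 $


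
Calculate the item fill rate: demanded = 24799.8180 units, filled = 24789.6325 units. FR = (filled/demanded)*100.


FR = 24789.6325 / 24799.8180 * 100 = 99.9589

99.9589%


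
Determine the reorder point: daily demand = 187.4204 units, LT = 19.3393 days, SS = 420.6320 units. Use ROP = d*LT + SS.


d*LT = 187.4204 * 19.3393 = 3624.5793
ROP = 3624.5793 + 420.6320 = 4045.2113

4045.2113 units


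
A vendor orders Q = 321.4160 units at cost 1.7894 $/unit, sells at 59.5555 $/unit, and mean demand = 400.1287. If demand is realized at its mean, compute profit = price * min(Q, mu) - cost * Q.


Sales at mu = min(321.4160, 400.1287) = 321.4160
Revenue = 59.5555 * 321.4160 = 19142.0906
Total cost = 1.7894 * 321.4160 = 575.1418
Profit = 19142.0906 - 575.1418 = 18566.9488

18566.9488 $


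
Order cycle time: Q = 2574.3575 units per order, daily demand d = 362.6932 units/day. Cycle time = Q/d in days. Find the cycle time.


Cycle = 2574.3575 / 362.6932 = 7.0979

7.0979 days


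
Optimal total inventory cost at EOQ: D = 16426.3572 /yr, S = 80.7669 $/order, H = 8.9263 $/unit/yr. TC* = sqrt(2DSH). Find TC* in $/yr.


2*D*S*H = 23685150.6311
TC* = sqrt(23685150.6311) = 4866.7392

4866.7392 $/yr


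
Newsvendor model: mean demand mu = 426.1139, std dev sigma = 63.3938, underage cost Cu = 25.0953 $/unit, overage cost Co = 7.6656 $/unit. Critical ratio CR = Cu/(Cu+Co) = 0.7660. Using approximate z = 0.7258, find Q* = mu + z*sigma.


CR = Cu/(Cu+Co) = 25.0953/(25.0953+7.6656) = 0.7660
z = 0.7258
Q* = 426.1139 + 0.7258 * 63.3938 = 472.1251

472.1251 units


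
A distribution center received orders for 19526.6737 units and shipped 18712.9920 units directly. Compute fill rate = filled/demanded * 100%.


FR = 18712.9920 / 19526.6737 * 100 = 95.8330

95.8330%


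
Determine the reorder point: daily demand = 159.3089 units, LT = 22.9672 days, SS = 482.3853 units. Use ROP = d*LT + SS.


d*LT = 159.3089 * 22.9672 = 3658.8794
ROP = 3658.8794 + 482.3853 = 4141.2647

4141.2647 units


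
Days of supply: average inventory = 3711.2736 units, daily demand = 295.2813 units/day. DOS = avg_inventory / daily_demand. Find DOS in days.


DOS = 3711.2736 / 295.2813 = 12.5686

12.5686 days


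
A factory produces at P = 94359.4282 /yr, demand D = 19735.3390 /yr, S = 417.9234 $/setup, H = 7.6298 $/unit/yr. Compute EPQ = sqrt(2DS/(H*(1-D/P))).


1 - D/P = 1 - 0.2092 = 0.7908
H*(1-D/P) = 6.0340
2DS = 16495719.9501
EPQ = sqrt(2733785.1365) = 1653.4162

1653.4162 units


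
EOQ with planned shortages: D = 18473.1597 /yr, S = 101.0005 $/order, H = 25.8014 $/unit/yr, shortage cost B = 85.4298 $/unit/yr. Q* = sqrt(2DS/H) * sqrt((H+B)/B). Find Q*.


sqrt(2DS/H) = 380.2995
sqrt((H+B)/B) = 1.1411
Q* = 380.2995 * 1.1411 = 433.9446

433.9446 units


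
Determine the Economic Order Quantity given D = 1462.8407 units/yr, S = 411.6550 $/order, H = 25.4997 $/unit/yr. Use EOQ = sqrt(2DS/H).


2*D*S = 2 * 1462.8407 * 411.6550 = 1204371.3767
2*D*S/H = 47230.8057
EOQ = sqrt(47230.8057) = 217.3265

217.3265 units


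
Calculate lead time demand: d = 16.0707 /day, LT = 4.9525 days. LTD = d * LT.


LTD = 16.0707 * 4.9525 = 79.5901

79.5901 units


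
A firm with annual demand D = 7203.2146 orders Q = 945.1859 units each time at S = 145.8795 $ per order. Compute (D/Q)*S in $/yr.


Number of orders = D/Q = 7.6210
Cost = 7.6210 * 145.8795 = 1111.7404

1111.7404 $/yr


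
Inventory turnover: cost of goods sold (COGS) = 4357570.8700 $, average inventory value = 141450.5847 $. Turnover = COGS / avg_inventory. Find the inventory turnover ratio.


Turnover = 4357570.8700 / 141450.5847 = 30.8063

30.8063


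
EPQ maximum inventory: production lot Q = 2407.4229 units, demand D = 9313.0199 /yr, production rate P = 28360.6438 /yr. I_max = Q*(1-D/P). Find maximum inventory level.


D/P = 0.3284
1 - D/P = 0.6716
I_max = 2407.4229 * 0.6716 = 1616.8775

1616.8775 units


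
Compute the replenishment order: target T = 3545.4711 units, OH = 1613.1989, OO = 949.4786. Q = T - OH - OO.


Inventory position = OH + OO = 1613.1989 + 949.4786 = 2562.6775
Q = 3545.4711 - 2562.6775 = 982.7936

982.7936 units


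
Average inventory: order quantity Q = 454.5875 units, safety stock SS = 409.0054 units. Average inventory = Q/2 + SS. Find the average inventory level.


Q/2 = 227.2937
Avg = 227.2937 + 409.0054 = 636.2992

636.2992 units


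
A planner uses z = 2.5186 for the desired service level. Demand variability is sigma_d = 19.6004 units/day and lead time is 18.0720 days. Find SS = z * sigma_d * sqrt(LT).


sqrt(LT) = sqrt(18.0720) = 4.2511
SS = 2.5186 * 19.6004 * 4.2511 = 209.8588

209.8588 units


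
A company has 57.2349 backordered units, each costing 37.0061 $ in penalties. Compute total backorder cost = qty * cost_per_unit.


Total = 57.2349 * 37.0061 = 2118.0404

2118.0404 $


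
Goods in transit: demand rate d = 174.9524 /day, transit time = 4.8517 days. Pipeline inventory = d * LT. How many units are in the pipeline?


Pipeline = 174.9524 * 4.8517 = 848.8166

848.8166 units


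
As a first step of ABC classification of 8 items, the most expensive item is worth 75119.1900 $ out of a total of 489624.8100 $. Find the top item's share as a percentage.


Top item = 75119.1900
Total = 489624.8100
Percentage = 75119.1900 / 489624.8100 * 100 = 15.3422

15.3422%


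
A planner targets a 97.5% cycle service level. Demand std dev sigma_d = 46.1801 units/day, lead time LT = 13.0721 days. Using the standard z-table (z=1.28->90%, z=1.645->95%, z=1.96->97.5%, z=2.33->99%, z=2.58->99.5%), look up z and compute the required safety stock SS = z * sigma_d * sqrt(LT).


From the table, SL = 97.5% corresponds to z = 1.96
sqrt(LT) = sqrt(13.0721) = 3.6155
SS = 1.96 * 46.1801 * 3.6155 = 327.2530

327.2530 units


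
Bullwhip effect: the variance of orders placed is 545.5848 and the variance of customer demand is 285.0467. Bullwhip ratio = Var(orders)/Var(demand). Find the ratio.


BW = 545.5848 / 285.0467 = 1.9140

1.9140


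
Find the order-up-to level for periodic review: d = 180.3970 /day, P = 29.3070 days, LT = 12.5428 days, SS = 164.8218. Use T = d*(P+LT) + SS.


P + LT = 41.8498
d*(P+LT) = 180.3970 * 41.8498 = 7549.5784
T = 7549.5784 + 164.8218 = 7714.4002

7714.4002 units


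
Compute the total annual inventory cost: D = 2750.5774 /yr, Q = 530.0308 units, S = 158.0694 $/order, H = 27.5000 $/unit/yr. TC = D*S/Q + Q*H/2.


Ordering cost = D*S/Q = 820.2960
Holding cost = Q*H/2 = 7287.9235
TC = 820.2960 + 7287.9235 = 8108.2195

8108.2195 $/yr


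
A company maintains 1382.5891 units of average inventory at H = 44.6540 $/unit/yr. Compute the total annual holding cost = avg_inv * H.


Cost = 1382.5891 * 44.6540 = 61738.1337

61738.1337 $/yr


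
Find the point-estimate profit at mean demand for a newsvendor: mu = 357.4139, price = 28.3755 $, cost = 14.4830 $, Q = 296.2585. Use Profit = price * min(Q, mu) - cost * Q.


Sales at mu = min(296.2585, 357.4139) = 296.2585
Revenue = 28.3755 * 296.2585 = 8406.4831
Total cost = 14.4830 * 296.2585 = 4290.7119
Profit = 8406.4831 - 4290.7119 = 4115.7712

4115.7712 $


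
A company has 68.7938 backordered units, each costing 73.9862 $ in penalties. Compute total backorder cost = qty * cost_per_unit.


Total = 68.7938 * 73.9862 = 5089.7918

5089.7918 $


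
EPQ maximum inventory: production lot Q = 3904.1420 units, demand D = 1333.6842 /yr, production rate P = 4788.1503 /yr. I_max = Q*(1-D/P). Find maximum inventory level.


D/P = 0.2785
1 - D/P = 0.7215
I_max = 3904.1420 * 0.7215 = 2816.6881

2816.6881 units


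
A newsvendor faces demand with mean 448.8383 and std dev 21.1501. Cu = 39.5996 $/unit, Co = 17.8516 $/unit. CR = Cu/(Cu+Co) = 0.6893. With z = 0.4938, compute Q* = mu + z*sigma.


CR = Cu/(Cu+Co) = 39.5996/(39.5996+17.8516) = 0.6893
z = 0.4938
Q* = 448.8383 + 0.4938 * 21.1501 = 459.2822

459.2822 units


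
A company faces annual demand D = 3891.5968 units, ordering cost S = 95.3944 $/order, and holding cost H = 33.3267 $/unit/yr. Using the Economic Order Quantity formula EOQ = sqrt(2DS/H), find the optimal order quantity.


2*D*S = 2 * 3891.5968 * 95.3944 = 742473.0836
2*D*S/H = 22278.6260
EOQ = sqrt(22278.6260) = 149.2603

149.2603 units


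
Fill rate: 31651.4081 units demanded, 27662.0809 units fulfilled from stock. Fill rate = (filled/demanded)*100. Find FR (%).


FR = 27662.0809 / 31651.4081 * 100 = 87.3961

87.3961%


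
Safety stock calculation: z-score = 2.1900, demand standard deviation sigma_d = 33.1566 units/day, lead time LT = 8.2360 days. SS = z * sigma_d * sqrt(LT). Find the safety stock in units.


sqrt(LT) = sqrt(8.2360) = 2.8698
SS = 2.1900 * 33.1566 * 2.8698 = 208.3878

208.3878 units


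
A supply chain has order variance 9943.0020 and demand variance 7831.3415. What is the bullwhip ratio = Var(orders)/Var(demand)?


BW = 9943.0020 / 7831.3415 = 1.2696

1.2696


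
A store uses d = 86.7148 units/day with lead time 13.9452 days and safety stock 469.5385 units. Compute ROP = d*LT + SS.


d*LT = 86.7148 * 13.9452 = 1209.2552
ROP = 1209.2552 + 469.5385 = 1678.7937

1678.7937 units


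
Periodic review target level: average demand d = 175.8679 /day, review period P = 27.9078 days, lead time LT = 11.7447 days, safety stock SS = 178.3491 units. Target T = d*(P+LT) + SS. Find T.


P + LT = 39.6525
d*(P+LT) = 175.8679 * 39.6525 = 6973.6019
T = 6973.6019 + 178.3491 = 7151.9510

7151.9510 units


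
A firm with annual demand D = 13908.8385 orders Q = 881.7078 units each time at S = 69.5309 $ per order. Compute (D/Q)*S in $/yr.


Number of orders = D/Q = 15.7749
Cost = 15.7749 * 69.5309 = 1096.8419

1096.8419 $/yr


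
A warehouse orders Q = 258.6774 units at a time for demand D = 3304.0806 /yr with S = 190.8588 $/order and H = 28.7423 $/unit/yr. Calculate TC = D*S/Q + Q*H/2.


Ordering cost = D*S/Q = 2437.8352
Holding cost = Q*H/2 = 3717.4917
TC = 2437.8352 + 3717.4917 = 6155.3269

6155.3269 $/yr


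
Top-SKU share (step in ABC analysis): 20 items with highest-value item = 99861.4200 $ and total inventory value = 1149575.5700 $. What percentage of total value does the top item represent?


Top item = 99861.4200
Total = 1149575.5700
Percentage = 99861.4200 / 1149575.5700 * 100 = 8.6868

8.6868%


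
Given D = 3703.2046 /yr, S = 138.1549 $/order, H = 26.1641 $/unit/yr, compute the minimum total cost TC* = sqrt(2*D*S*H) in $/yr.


2*D*S*H = 26771937.1077
TC* = sqrt(26771937.1077) = 5174.1605

5174.1605 $/yr


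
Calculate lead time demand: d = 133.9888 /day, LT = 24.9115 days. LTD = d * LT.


LTD = 133.9888 * 24.9115 = 3337.8620

3337.8620 units


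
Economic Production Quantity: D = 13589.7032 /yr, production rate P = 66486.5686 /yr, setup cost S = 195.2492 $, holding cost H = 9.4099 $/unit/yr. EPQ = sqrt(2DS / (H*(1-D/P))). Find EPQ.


1 - D/P = 1 - 0.2044 = 0.7956
H*(1-D/P) = 7.4865
2DS = 5306757.3561
EPQ = sqrt(708839.9802) = 841.9264

841.9264 units


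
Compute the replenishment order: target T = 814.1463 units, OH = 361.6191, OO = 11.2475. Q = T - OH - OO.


Inventory position = OH + OO = 361.6191 + 11.2475 = 372.8666
Q = 814.1463 - 372.8666 = 441.2797

441.2797 units


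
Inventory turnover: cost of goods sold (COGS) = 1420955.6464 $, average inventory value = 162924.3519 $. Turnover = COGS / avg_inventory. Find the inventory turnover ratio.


Turnover = 1420955.6464 / 162924.3519 = 8.7216

8.7216


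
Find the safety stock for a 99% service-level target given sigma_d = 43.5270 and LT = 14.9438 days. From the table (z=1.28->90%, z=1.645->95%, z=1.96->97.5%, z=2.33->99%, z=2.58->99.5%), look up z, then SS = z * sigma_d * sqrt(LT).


From the table, SL = 99% corresponds to z = 2.33
sqrt(LT) = sqrt(14.9438) = 3.8657
SS = 2.33 * 43.5270 * 3.8657 = 392.0534

392.0534 units


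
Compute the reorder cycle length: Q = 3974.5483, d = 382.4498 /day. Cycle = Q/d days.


Cycle = 3974.5483 / 382.4498 = 10.3923

10.3923 days


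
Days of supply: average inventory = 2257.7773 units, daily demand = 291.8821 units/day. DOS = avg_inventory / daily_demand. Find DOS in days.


DOS = 2257.7773 / 291.8821 = 7.7352

7.7352 days


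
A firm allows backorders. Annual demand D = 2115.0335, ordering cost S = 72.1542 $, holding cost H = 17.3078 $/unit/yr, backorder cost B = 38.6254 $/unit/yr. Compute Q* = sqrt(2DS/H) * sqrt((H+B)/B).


sqrt(2DS/H) = 132.7955
sqrt((H+B)/B) = 1.2034
Q* = 132.7955 * 1.2034 = 159.8019

159.8019 units


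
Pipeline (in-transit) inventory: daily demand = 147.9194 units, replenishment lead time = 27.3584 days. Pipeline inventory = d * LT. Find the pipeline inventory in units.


Pipeline = 147.9194 * 27.3584 = 4046.8381

4046.8381 units


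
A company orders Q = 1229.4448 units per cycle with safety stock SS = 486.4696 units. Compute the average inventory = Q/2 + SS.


Q/2 = 614.7224
Avg = 614.7224 + 486.4696 = 1101.1920

1101.1920 units


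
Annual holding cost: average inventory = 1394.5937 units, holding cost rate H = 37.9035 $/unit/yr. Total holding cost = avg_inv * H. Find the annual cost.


Cost = 1394.5937 * 37.9035 = 52859.9823

52859.9823 $/yr


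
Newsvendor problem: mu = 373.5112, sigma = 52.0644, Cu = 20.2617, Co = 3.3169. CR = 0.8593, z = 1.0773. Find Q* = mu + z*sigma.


CR = Cu/(Cu+Co) = 20.2617/(20.2617+3.3169) = 0.8593
z = 1.0773
Q* = 373.5112 + 1.0773 * 52.0644 = 429.6002

429.6002 units


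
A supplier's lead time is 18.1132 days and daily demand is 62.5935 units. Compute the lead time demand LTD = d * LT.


LTD = 62.5935 * 18.1132 = 1133.7686

1133.7686 units


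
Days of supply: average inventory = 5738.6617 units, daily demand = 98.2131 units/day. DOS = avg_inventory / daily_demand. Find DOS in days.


DOS = 5738.6617 / 98.2131 = 58.4307

58.4307 days


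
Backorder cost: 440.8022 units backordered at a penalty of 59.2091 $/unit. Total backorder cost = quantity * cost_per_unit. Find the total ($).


Total = 440.8022 * 59.2091 = 26099.5015

26099.5015 $


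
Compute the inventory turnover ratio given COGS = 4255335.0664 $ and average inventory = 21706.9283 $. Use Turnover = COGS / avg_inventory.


Turnover = 4255335.0664 / 21706.9283 = 196.0358

196.0358


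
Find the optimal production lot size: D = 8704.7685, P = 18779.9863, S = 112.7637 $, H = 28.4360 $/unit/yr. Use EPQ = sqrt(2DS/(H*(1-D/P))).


1 - D/P = 1 - 0.4635 = 0.5365
H*(1-D/P) = 15.2555
2DS = 1963163.8074
EPQ = sqrt(128685.2768) = 358.7273

358.7273 units


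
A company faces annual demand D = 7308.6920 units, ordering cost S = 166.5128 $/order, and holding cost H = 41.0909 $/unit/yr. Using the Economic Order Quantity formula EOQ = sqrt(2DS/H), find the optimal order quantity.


2*D*S = 2 * 7308.6920 * 166.5128 = 2433981.5385
2*D*S/H = 59234.0771
EOQ = sqrt(59234.0771) = 243.3805

243.3805 units


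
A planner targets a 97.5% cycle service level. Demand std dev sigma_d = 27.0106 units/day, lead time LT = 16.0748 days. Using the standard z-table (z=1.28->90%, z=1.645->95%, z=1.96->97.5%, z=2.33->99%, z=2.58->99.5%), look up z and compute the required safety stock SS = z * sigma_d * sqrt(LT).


From the table, SL = 97.5% corresponds to z = 1.96
sqrt(LT) = sqrt(16.0748) = 4.0093
SS = 1.96 * 27.0106 * 4.0093 = 212.2575

212.2575 units


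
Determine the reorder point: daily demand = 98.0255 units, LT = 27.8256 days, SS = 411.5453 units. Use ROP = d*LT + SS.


d*LT = 98.0255 * 27.8256 = 2727.6184
ROP = 2727.6184 + 411.5453 = 3139.1637

3139.1637 units


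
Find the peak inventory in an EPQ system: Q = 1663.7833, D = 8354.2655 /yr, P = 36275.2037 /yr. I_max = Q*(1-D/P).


D/P = 0.2303
1 - D/P = 0.7697
I_max = 1663.7833 * 0.7697 = 1280.6101

1280.6101 units


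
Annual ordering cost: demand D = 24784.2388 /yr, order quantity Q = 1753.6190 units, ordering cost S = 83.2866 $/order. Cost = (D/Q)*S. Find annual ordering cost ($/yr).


Number of orders = D/Q = 14.1332
Cost = 14.1332 * 83.2866 = 1177.1057

1177.1057 $/yr


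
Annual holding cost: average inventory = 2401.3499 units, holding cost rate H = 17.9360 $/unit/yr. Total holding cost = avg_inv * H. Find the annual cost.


Cost = 2401.3499 * 17.9360 = 43070.6118

43070.6118 $/yr


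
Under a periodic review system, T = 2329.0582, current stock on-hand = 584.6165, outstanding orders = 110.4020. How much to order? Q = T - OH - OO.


Inventory position = OH + OO = 584.6165 + 110.4020 = 695.0185
Q = 2329.0582 - 695.0185 = 1634.0397

1634.0397 units


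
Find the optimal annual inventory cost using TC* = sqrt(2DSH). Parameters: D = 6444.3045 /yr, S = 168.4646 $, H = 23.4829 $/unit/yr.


2*D*S*H = 50987818.6624
TC* = sqrt(50987818.6624) = 7140.5755

7140.5755 $/yr
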